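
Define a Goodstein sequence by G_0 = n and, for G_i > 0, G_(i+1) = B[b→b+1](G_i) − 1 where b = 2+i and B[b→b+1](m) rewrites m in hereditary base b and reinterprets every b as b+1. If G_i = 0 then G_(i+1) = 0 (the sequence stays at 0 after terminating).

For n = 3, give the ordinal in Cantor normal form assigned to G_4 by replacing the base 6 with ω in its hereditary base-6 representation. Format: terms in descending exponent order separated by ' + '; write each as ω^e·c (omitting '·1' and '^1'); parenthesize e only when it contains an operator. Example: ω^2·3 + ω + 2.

1

[0] 3 ≡ 2 + 1 (base 2). Lift 3: 4. −1: 3.
[1] 3 ≡ 3 (base 3). Lift 4: 4. −1: 3.
[2] 3 ≡ 3 (base 4). Lift 5: 3. −1: 2.
[3] 2 ≡ 2 (base 5). Lift 6: 2. −1: 1.
[4] 1 ≡ 1 (base 6). Lift 7: 1. −1: 0.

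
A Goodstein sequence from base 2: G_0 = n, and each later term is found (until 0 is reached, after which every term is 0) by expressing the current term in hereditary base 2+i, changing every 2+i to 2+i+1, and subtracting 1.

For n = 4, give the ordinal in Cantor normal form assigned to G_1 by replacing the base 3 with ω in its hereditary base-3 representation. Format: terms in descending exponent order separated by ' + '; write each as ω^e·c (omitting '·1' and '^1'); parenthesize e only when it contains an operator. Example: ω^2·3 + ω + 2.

i=0: 4 = 2^2 (b=2); 2→3: 3^3 = 27; 27−1 = 26
i=1: 26 = 2·3^2 + 2·3 + 2 (b=3); 3→4: 2·4^2 + 2·4 + 2 = 42; 42−1 = 41

ω^2·2 + ω·2 + 2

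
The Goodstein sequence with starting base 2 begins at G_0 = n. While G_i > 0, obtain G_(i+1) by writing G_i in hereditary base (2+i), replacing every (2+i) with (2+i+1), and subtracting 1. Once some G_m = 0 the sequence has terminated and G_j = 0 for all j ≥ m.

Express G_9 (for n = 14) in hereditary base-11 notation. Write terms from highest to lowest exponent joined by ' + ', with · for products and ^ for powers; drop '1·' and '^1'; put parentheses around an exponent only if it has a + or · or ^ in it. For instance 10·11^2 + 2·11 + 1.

11^(11 + 1) + 5·11^5 + 5·11^4 + 5·11^3 + 5·11^2 + 5·11

[0] 14 ≡ 2^(2 + 1) + 2^2 + 2 (base 2). Lift 3: 111. −1: 110.
[1] 110 ≡ 3^(3 + 1) + 3^3 + 2 (base 3). Lift 4: 1282. −1: 1281.
[2] 1281 ≡ 4^(4 + 1) + 4^4 + 1 (base 4). Lift 5: 18751. −1: 18750.
[3] 18750 ≡ 5^(5 + 1) + 5^5 (base 5). Lift 6: 326592. −1: 326591.
[4] 326591 ≡ 6^(6 + 1) + 5·6^5 + 5·6^4 + 5·6^3 + 5·6^2 + 5·6 + 5 (base 6). Lift 7: 5862841. −1: 5862840.
[5] 5862840 ≡ 7^(7 + 1) + 5·7^5 + 5·7^4 + 5·7^3 + 5·7^2 + 5·7 + 4 (base 7). Lift 8: 134404972. −1: 134404971.
[6] 134404971 ≡ 8^(8 + 1) + 5·8^5 + 5·8^4 + 5·8^3 + 5·8^2 + 5·8 + 3 (base 8). Lift 9: 3487116549. −1: 3487116548.
[7] 3487116548 ≡ 9^(9 + 1) + 5·9^5 + 5·9^4 + 5·9^3 + 5·9^2 + 5·9 + 2 (base 9). Lift 10: 100000555552. −1: 100000555551.
[8] 100000555551 ≡ 10^(10 + 1) + 5·10^5 + 5·10^4 + 5·10^3 + 5·10^2 + 5·10 + 1 (base 10). Lift 11: 3138429262497. −1: 3138429262496.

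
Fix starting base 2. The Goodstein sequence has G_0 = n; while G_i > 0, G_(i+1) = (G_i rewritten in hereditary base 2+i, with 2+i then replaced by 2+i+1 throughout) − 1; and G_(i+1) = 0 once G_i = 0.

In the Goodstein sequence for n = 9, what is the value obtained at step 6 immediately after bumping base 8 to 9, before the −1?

G_0 = 9. HB_2(9) = 2^(2 + 1) + 1. Bump = 82. G_1 = 81.
G_1 = 81. HB_3(81) = 3^(3 + 1). Bump = 1024. G_2 = 1023.
G_2 = 1023. HB_4(1023) = 3·4^4 + 3·4^3 + 3·4^2 + 3·4 + 3. Bump = 9843. G_3 = 9842.
G_3 = 9842. HB_5(9842) = 3·5^5 + 3·5^3 + 3·5^2 + 3·5 + 2. Bump = 140744. G_4 = 140743.
G_4 = 140743. HB_6(140743) = 3·6^6 + 3·6^3 + 3·6^2 + 3·6 + 1. Bump = 2471827. G_5 = 2471826.
G_5 = 2471826. HB_7(2471826) = 3·7^7 + 3·7^3 + 3·7^2 + 3·7. Bump = 50333400. G_6 = 50333399.

1162263922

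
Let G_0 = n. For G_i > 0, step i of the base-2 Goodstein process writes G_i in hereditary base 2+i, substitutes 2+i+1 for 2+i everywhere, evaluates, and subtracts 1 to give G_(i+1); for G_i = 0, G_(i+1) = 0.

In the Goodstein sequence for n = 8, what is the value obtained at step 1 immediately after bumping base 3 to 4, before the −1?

554

(0) 8|_2 = 2^(2 + 1) ↦ 3^(3 + 1)|_3 = 81 ⇒ 80
(1) 80|_3 = 2·3^3 + 2·3^2 + 2·3 + 2 ↦ 2·4^4 + 2·4^2 + 2·4 + 2|_4 = 554 ⇒ 553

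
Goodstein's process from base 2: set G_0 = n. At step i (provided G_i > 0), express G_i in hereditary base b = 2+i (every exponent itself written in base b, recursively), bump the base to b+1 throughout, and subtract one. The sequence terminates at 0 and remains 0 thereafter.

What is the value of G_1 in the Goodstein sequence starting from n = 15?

111

base 2: 15 = 2^(2 + 1) + 2^2 + 2 + 1; at 3: 3^(3 + 1) + 3^3 + 3 + 1 = 112; next = 111
base 3: 111 = 3^(3 + 1) + 3^3 + 3; at 4: 4^(4 + 1) + 4^4 + 4 = 1284; next = 1283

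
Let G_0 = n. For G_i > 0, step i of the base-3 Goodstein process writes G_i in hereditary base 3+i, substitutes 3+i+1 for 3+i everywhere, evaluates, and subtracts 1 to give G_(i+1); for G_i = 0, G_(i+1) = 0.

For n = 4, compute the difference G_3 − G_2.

-1

G_0=4  [base 3] 3 + 1  →[3↦4]→  4 + 1 = 5  −1 ⇒ G_1=4
G_1=4  [base 4] 4  →[4↦5]→  5 = 5  −1 ⇒ G_2=4
G_2=4  [base 5] 4  →[5↦6]→  4 = 4  −1 ⇒ G_3=3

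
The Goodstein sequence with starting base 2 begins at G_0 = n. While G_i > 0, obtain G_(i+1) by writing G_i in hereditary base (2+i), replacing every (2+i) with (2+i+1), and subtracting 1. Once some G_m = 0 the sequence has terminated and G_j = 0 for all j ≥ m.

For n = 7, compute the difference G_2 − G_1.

[0] 7 ≡ 2^2 + 2 + 1 (base 2). Lift 3: 31. −1: 30.
[1] 30 ≡ 3^3 + 3 (base 3). Lift 4: 260. −1: 259.

229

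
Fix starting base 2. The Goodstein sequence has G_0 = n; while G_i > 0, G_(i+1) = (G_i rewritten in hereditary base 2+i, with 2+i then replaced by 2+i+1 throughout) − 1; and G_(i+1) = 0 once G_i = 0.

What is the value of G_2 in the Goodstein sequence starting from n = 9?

1023

i=0: 9 = 2^(2 + 1) + 1 (b=2); 2→3: 3^(3 + 1) + 1 = 82; 82−1 = 81
i=1: 81 = 3^(3 + 1) (b=3); 3→4: 4^(4 + 1) = 1024; 1024−1 = 1023
i=2: 1023 = 3·4^4 + 3·4^3 + 3·4^2 + 3·4 + 3 (b=4); 4→5: 3·5^5 + 3·5^3 + 3·5^2 + 3·5 + 3 = 9843; 9843−1 = 9842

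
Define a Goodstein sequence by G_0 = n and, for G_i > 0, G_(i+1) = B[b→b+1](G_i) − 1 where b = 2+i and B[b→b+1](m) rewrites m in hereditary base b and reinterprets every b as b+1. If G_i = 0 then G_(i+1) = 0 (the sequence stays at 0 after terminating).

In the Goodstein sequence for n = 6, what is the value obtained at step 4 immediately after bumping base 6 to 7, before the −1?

[0] 6 ≡ 2^2 + 2 (base 2). Lift 3: 30. −1: 29.
[1] 29 ≡ 3^3 + 2 (base 3). Lift 4: 258. −1: 257.
[2] 257 ≡ 4^4 + 1 (base 4). Lift 5: 3126. −1: 3125.
[3] 3125 ≡ 5^5 (base 5). Lift 6: 46656. −1: 46655.
[4] 46655 ≡ 5·6^5 + 5·6^4 + 5·6^3 + 5·6^2 + 5·6 + 5 (base 6). Lift 7: 98040. −1: 98039.

98040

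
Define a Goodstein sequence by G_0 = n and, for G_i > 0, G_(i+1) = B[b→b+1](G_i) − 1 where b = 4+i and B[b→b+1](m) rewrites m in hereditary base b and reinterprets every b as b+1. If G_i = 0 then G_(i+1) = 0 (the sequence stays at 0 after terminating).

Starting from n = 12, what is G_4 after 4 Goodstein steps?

[0] 12 ≡ 3·4 (base 4). Lift 5: 15. −1: 14.
[1] 14 ≡ 2·5 + 4 (base 5). Lift 6: 16. −1: 15.
[2] 15 ≡ 2·6 + 3 (base 6). Lift 7: 17. −1: 16.
[3] 16 ≡ 2·7 + 2 (base 7). Lift 8: 18. −1: 17.
[4] 17 ≡ 2·8 + 1 (base 8). Lift 9: 19. −1: 18.

17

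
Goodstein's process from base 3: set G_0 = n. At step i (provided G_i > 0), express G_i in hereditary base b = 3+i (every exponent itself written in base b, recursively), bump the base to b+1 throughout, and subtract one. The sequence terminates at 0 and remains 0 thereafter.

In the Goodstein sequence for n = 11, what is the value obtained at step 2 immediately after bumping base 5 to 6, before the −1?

36

[0] 11 ≡ 3^2 + 2 (base 3). Lift 4: 18. −1: 17.
[1] 17 ≡ 4^2 + 1 (base 4). Lift 5: 26. −1: 25.
[2] 25 ≡ 5^2 (base 5). Lift 6: 36. −1: 35.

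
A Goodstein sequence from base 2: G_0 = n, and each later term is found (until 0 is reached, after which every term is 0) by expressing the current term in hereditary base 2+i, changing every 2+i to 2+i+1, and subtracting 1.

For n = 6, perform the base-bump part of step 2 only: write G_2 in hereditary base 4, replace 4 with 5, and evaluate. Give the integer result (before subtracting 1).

3126

i=0: 6 = 2^2 + 2 (b=2); 2→3: 3^3 + 3 = 30; 30−1 = 29
i=1: 29 = 3^3 + 2 (b=3); 3→4: 4^4 + 2 = 258; 258−1 = 257
i=2: 257 = 4^4 + 1 (b=4); 4→5: 5^5 + 1 = 3126; 3126−1 = 3125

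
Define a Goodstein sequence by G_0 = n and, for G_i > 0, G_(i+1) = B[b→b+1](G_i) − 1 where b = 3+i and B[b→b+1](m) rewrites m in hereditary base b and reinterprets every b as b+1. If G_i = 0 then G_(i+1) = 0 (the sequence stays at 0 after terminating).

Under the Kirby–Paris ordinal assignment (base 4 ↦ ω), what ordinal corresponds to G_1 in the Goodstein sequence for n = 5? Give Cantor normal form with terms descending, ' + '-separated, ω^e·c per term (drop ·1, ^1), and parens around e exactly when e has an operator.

ω + 1

[0] 5 ≡ 3 + 2 (base 3). Lift 4: 6. −1: 5.
[1] 5 ≡ 4 + 1 (base 4). Lift 5: 6. −1: 5.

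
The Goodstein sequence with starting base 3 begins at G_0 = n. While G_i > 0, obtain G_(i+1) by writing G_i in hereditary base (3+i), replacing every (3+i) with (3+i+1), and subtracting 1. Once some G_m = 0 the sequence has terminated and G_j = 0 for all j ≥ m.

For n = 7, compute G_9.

7

[0] 7 ≡ 2·3 + 1 (base 3). Lift 4: 9. −1: 8.
[1] 8 ≡ 2·4 (base 4). Lift 5: 10. −1: 9.
[2] 9 ≡ 5 + 4 (base 5). Lift 6: 10. −1: 9.
[3] 9 ≡ 6 + 3 (base 6). Lift 7: 10. −1: 9.
[4] 9 ≡ 7 + 2 (base 7). Lift 8: 10. −1: 9.
[5] 9 ≡ 8 + 1 (base 8). Lift 9: 10. −1: 9.
[6] 9 ≡ 9 (base 9). Lift 10: 10. −1: 9.
[7] 9 ≡ 9 (base 10). Lift 11: 9. −1: 8.
[8] 8 ≡ 8 (base 11). Lift 12: 8. −1: 7.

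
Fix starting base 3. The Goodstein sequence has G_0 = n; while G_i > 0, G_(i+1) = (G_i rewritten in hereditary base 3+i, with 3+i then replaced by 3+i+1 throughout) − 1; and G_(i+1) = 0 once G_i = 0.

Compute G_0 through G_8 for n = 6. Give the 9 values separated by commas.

G_0=6  [base 3] 2·3  →[3↦4]→  2·4 = 8  −1 ⇒ G_1=7
G_1=7  [base 4] 4 + 3  →[4↦5]→  5 + 3 = 8  −1 ⇒ G_2=7
G_2=7  [base 5] 5 + 2  →[5↦6]→  6 + 2 = 8  −1 ⇒ G_3=7
G_3=7  [base 6] 6 + 1  →[6↦7]→  7 + 1 = 8  −1 ⇒ G_4=7
G_4=7  [base 7] 7  →[7↦8]→  8 = 8  −1 ⇒ G_5=7
G_5=7  [base 8] 7  →[8↦9]→  7 = 7  −1 ⇒ G_6=6
G_6=6  [base 9] 6  →[9↦10]→  6 = 6  −1 ⇒ G_7=5
G_7=5  [base 10] 5  →[10↦11]→  5 = 5  −1 ⇒ G_8=4

6, 7, 7, 7, 7, 7, 6, 5, 4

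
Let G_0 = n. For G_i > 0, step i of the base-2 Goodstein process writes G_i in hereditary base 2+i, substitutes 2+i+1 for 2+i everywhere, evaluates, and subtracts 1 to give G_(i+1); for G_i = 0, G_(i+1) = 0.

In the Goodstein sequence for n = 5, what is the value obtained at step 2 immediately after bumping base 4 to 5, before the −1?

(0) 5|_2 = 2^2 + 1 ↦ 3^3 + 1|_3 = 28 ⇒ 27
(1) 27|_3 = 3^3 ↦ 4^4|_4 = 256 ⇒ 255
(2) 255|_4 = 3·4^3 + 3·4^2 + 3·4 + 3 ↦ 3·5^3 + 3·5^2 + 3·5 + 3|_5 = 468 ⇒ 467

468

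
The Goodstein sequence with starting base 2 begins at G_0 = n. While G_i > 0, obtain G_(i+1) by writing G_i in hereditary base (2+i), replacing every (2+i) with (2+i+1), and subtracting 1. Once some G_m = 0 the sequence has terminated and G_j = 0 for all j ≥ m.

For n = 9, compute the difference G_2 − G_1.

i=0: 9 = 2^(2 + 1) + 1 (b=2); 2→3: 3^(3 + 1) + 1 = 82; 82−1 = 81
i=1: 81 = 3^(3 + 1) (b=3); 3→4: 4^(4 + 1) = 1024; 1024−1 = 1023

942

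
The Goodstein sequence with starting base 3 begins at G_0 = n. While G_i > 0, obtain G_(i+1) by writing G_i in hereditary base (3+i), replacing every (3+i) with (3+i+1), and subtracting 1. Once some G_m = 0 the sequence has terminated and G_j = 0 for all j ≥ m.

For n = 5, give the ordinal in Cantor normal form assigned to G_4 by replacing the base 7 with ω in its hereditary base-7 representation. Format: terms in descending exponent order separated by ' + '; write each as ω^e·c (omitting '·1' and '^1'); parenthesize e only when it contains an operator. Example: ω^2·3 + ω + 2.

4

5 —HB3→ 3 + 2 —bump→ 4 + 2 = 6 —(−1)→ 5
5 —HB4→ 4 + 1 —bump→ 5 + 1 = 6 —(−1)→ 5
5 —HB5→ 5 —bump→ 6 = 6 —(−1)→ 5
5 —HB6→ 5 —bump→ 5 = 5 —(−1)→ 4
4 —HB7→ 4 —bump→ 4 = 4 —(−1)→ 3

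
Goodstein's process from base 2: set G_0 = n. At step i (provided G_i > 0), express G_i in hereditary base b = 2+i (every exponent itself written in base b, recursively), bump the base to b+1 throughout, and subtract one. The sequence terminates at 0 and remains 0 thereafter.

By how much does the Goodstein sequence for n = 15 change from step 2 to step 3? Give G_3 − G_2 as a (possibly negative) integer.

G_0 = 15. HB_2(15) = 2^(2 + 1) + 2^2 + 2 + 1. Bump = 112. G_1 = 111.
G_1 = 111. HB_3(111) = 3^(3 + 1) + 3^3 + 3. Bump = 1284. G_2 = 1283.
G_2 = 1283. HB_4(1283) = 4^(4 + 1) + 4^4 + 3. Bump = 18753. G_3 = 18752.

17469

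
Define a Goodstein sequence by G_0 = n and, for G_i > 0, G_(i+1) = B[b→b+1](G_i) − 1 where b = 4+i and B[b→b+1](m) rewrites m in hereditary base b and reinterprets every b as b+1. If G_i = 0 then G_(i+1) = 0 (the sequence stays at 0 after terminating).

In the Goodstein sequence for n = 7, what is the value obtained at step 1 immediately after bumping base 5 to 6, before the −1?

base 4: 7 = 4 + 3; at 5: 5 + 3 = 8; next = 7
base 5: 7 = 5 + 2; at 6: 6 + 2 = 8; next = 7

8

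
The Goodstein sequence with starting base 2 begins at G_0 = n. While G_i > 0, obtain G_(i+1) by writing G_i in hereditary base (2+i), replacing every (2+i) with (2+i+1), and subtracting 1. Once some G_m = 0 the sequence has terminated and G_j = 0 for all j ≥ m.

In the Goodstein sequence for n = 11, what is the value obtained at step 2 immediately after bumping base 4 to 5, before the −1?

15628

G_0=11  [base 2] 2^(2 + 1) + 2 + 1  →[2↦3]→  3^(3 + 1) + 3 + 1 = 85  −1 ⇒ G_1=84
G_1=84  [base 3] 3^(3 + 1) + 3  →[3↦4]→  4^(4 + 1) + 4 = 1028  −1 ⇒ G_2=1027
G_2=1027  [base 4] 4^(4 + 1) + 3  →[4↦5]→  5^(5 + 1) + 3 = 15628  −1 ⇒ G_3=15627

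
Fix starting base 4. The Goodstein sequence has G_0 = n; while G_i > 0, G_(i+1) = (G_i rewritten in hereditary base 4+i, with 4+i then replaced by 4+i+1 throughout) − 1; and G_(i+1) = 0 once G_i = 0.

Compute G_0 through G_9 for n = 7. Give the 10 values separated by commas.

(0) 7|_4 = 4 + 3 ↦ 5 + 3|_5 = 8 ⇒ 7
(1) 7|_5 = 5 + 2 ↦ 6 + 2|_6 = 8 ⇒ 7
(2) 7|_6 = 6 + 1 ↦ 7 + 1|_7 = 8 ⇒ 7
(3) 7|_7 = 7 ↦ 8|_8 = 8 ⇒ 7
(4) 7|_8 = 7 ↦ 7|_9 = 7 ⇒ 6
(5) 6|_9 = 6 ↦ 6|_10 = 6 ⇒ 5
(6) 5|_10 = 5 ↦ 5|_11 = 5 ⇒ 4
(7) 4|_11 = 4 ↦ 4|_12 = 4 ⇒ 3
(8) 3|_12 = 3 ↦ 3|_13 = 3 ⇒ 2

7, 7, 7, 7, 7, 6, 5, 4, 3, 2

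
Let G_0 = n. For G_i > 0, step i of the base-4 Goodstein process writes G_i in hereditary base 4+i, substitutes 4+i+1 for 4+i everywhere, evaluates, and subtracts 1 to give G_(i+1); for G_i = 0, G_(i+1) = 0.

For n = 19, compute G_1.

27

[0] 19 ≡ 4^2 + 3 (base 4). Lift 5: 28. −1: 27.
[1] 27 ≡ 5^2 + 2 (base 5). Lift 6: 38. −1: 37.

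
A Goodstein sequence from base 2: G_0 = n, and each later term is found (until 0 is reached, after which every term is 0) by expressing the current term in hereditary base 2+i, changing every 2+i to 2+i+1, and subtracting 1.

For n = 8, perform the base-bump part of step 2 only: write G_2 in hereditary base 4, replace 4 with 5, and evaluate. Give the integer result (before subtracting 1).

6311

step 0: 8 = 2^(2 + 1); sub 3 for 2: 3^(3 + 1); = 81; G_1 = 81−1 = 80
step 1: 80 = 2·3^3 + 2·3^2 + 2·3 + 2; sub 4 for 3: 2·4^4 + 2·4^2 + 2·4 + 2; = 554; G_2 = 554−1 = 553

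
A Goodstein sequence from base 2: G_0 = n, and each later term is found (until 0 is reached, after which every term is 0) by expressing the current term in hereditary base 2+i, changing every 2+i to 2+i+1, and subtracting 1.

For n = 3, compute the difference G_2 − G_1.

0

G_0=3  [base 2] 2 + 1  →[2↦3]→  3 + 1 = 4  −1 ⇒ G_1=3
G_1=3  [base 3] 3  →[3↦4]→  4 = 4  −1 ⇒ G_2=3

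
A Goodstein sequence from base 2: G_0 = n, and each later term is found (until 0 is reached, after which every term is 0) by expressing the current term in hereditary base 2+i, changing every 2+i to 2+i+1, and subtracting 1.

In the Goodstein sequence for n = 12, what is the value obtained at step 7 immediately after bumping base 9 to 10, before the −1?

100000000212

12 —HB2→ 2^(2 + 1) + 2^2 —bump→ 3^(3 + 1) + 3^3 = 108 —(−1)→ 107
107 —HB3→ 3^(3 + 1) + 2·3^2 + 2·3 + 2 —bump→ 4^(4 + 1) + 2·4^2 + 2·4 + 2 = 1066 —(−1)→ 1065
1065 —HB4→ 4^(4 + 1) + 2·4^2 + 2·4 + 1 —bump→ 5^(5 + 1) + 2·5^2 + 2·5 + 1 = 15686 —(−1)→ 15685
15685 —HB5→ 5^(5 + 1) + 2·5^2 + 2·5 —bump→ 6^(6 + 1) + 2·6^2 + 2·6 = 280020 —(−1)→ 280019
280019 —HB6→ 6^(6 + 1) + 2·6^2 + 6 + 5 —bump→ 7^(7 + 1) + 2·7^2 + 7 + 5 = 5764911 —(−1)→ 5764910
5764910 —HB7→ 7^(7 + 1) + 2·7^2 + 7 + 4 —bump→ 8^(8 + 1) + 2·8^2 + 8 + 4 = 134217868 —(−1)→ 134217867
134217867 —HB8→ 8^(8 + 1) + 2·8^2 + 8 + 3 —bump→ 9^(9 + 1) + 2·9^2 + 9 + 3 = 3486784575 —(−1)→ 3486784574
3486784574 —HB9→ 9^(9 + 1) + 2·9^2 + 9 + 2 —bump→ 10^(10 + 1) + 2·10^2 + 10 + 2 = 100000000212 —(−1)→ 100000000211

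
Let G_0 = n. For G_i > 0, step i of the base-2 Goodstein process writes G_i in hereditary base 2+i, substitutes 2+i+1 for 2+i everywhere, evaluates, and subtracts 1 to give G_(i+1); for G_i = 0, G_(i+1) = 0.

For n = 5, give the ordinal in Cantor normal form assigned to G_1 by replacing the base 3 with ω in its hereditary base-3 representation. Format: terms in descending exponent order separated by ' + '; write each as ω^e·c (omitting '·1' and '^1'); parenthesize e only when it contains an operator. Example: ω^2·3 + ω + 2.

base 2: 5 = 2^2 + 1; at 3: 3^3 + 1 = 28; next = 27
base 3: 27 = 3^3; at 4: 4^4 = 256; next = 255

ω^ω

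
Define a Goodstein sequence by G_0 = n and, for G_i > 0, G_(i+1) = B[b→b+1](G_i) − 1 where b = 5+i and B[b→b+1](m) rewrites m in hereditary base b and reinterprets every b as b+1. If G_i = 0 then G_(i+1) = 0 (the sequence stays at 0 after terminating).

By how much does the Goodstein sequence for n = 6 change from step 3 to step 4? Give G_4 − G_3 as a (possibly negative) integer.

base 5: 6 = 5 + 1; at 6: 6 + 1 = 7; next = 6
base 6: 6 = 6; at 7: 7 = 7; next = 6
base 7: 6 = 6; at 8: 6 = 6; next = 5
base 8: 5 = 5; at 9: 5 = 5; next = 4

-1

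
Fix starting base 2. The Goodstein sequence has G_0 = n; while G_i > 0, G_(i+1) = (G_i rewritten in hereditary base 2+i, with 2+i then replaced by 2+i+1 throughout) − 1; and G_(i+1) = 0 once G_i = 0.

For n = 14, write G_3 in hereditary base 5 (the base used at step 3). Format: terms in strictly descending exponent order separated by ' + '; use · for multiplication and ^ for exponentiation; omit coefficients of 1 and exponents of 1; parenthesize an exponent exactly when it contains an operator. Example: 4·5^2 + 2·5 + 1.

G_0=14  [base 2] 2^(2 + 1) + 2^2 + 2  →[2↦3]→  3^(3 + 1) + 3^3 + 3 = 111  −1 ⇒ G_1=110
G_1=110  [base 3] 3^(3 + 1) + 3^3 + 2  →[3↦4]→  4^(4 + 1) + 4^4 + 2 = 1282  −1 ⇒ G_2=1281
G_2=1281  [base 4] 4^(4 + 1) + 4^4 + 1  →[4↦5]→  5^(5 + 1) + 5^5 + 1 = 18751  −1 ⇒ G_3=18750
G_3=18750  [base 5] 5^(5 + 1) + 5^5  →[5↦6]→  6^(6 + 1) + 6^6 = 326592  −1 ⇒ G_4=326591

5^(5 + 1) + 5^5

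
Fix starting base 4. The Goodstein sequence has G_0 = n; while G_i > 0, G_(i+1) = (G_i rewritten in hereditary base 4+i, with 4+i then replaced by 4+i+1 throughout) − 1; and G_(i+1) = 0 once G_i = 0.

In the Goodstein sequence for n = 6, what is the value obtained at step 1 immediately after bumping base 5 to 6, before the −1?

7

(0) 6|_4 = 4 + 2 ↦ 5 + 2|_5 = 7 ⇒ 6
(1) 6|_5 = 5 + 1 ↦ 6 + 1|_6 = 7 ⇒ 6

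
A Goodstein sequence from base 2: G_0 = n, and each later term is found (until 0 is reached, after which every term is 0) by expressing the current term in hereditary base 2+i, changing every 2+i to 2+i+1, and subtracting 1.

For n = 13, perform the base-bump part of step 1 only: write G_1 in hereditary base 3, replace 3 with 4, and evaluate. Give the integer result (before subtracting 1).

G_0 = 13. HB_2(13) = 2^(2 + 1) + 2^2 + 1. Bump = 109. G_1 = 108.
G_1 = 108. HB_3(108) = 3^(3 + 1) + 3^3. Bump = 1280. G_2 = 1279.

1280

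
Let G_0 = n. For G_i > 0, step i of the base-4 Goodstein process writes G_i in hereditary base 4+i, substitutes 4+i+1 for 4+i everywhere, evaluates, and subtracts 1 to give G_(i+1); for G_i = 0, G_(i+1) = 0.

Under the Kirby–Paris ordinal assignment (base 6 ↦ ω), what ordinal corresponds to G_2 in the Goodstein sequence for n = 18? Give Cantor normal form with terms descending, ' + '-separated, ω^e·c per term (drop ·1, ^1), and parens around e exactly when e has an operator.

ω^2

G_0=18  [base 4] 4^2 + 2  →[4↦5]→  5^2 + 2 = 27  −1 ⇒ G_1=26
G_1=26  [base 5] 5^2 + 1  →[5↦6]→  6^2 + 1 = 37  −1 ⇒ G_2=36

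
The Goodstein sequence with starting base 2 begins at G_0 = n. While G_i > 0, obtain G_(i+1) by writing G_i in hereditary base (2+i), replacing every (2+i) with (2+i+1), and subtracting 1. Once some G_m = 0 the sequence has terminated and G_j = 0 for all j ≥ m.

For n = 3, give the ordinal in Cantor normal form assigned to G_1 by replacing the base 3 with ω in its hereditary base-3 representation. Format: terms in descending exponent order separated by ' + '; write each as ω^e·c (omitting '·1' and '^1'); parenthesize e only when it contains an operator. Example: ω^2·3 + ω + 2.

ω

base 2: 3 = 2 + 1; at 3: 3 + 1 = 4; next = 3
base 3: 3 = 3; at 4: 4 = 4; next = 3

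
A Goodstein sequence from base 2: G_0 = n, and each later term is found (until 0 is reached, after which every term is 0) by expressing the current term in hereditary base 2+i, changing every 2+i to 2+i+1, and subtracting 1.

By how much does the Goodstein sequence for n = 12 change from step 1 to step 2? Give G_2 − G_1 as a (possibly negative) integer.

958

base 2: 12 = 2^(2 + 1) + 2^2; at 3: 3^(3 + 1) + 3^3 = 108; next = 107
base 3: 107 = 3^(3 + 1) + 2·3^2 + 2·3 + 2; at 4: 4^(4 + 1) + 2·4^2 + 2·4 + 2 = 1066; next = 1065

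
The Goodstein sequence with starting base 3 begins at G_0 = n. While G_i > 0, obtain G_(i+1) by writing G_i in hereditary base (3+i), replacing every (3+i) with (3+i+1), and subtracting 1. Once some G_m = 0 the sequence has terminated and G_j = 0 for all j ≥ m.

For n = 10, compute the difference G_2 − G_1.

G_0 = 10. HB_3(10) = 3^2 + 1. Bump = 17. G_1 = 16.
G_1 = 16. HB_4(16) = 4^2. Bump = 25. G_2 = 24.

8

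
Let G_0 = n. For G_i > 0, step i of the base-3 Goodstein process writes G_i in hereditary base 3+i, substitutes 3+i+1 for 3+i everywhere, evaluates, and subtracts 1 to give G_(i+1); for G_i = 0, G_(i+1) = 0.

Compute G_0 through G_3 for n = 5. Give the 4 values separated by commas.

G_0=5  [base 3] 3 + 2  →[3↦4]→  4 + 2 = 6  −1 ⇒ G_1=5
G_1=5  [base 4] 4 + 1  →[4↦5]→  5 + 1 = 6  −1 ⇒ G_2=5
G_2=5  [base 5] 5  →[5↦6]→  6 = 6  −1 ⇒ G_3=5

5, 5, 5, 5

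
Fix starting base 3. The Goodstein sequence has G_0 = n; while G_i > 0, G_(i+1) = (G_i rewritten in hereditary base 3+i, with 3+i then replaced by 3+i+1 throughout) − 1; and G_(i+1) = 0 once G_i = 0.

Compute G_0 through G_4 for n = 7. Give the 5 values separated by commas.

7 —HB3→ 2·3 + 1 —bump→ 2·4 + 1 = 9 —(−1)→ 8
8 —HB4→ 2·4 —bump→ 2·5 = 10 —(−1)→ 9
9 —HB5→ 5 + 4 —bump→ 6 + 4 = 10 —(−1)→ 9
9 —HB6→ 6 + 3 —bump→ 7 + 3 = 10 —(−1)→ 9

7, 8, 9, 9, 9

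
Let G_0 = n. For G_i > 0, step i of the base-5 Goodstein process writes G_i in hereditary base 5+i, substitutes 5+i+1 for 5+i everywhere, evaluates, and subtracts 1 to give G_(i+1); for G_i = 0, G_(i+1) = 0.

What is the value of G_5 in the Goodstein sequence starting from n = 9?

9

(0) 9|_5 = 5 + 4 ↦ 6 + 4|_6 = 10 ⇒ 9
(1) 9|_6 = 6 + 3 ↦ 7 + 3|_7 = 10 ⇒ 9
(2) 9|_7 = 7 + 2 ↦ 8 + 2|_8 = 10 ⇒ 9
(3) 9|_8 = 8 + 1 ↦ 9 + 1|_9 = 10 ⇒ 9
(4) 9|_9 = 9 ↦ 10|_10 = 10 ⇒ 9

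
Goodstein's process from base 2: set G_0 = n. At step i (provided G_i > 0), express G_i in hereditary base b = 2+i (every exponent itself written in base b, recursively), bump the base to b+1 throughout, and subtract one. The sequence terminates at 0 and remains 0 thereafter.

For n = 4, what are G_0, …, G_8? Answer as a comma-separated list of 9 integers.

4, 26, 41, 60, 83, 109, 139, 173, 211

i=0: 4 = 2^2 (b=2); 2→3: 3^3 = 27; 27−1 = 26
i=1: 26 = 2·3^2 + 2·3 + 2 (b=3); 3→4: 2·4^2 + 2·4 + 2 = 42; 42−1 = 41
i=2: 41 = 2·4^2 + 2·4 + 1 (b=4); 4→5: 2·5^2 + 2·5 + 1 = 61; 61−1 = 60
i=3: 60 = 2·5^2 + 2·5 (b=5); 5→6: 2·6^2 + 2·6 = 84; 84−1 = 83
i=4: 83 = 2·6^2 + 6 + 5 (b=6); 6→7: 2·7^2 + 7 + 5 = 110; 110−1 = 109
i=5: 109 = 2·7^2 + 7 + 4 (b=7); 7→8: 2·8^2 + 8 + 4 = 140; 140−1 = 139
i=6: 139 = 2·8^2 + 8 + 3 (b=8); 8→9: 2·9^2 + 9 + 3 = 174; 174−1 = 173
i=7: 173 = 2·9^2 + 9 + 2 (b=9); 9→10: 2·10^2 + 10 + 2 = 212; 212−1 = 211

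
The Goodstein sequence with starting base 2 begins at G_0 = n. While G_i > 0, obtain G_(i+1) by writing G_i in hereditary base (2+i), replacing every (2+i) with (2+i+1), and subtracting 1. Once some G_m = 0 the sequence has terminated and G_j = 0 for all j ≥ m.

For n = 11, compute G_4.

[0] 11 ≡ 2^(2 + 1) + 2 + 1 (base 2). Lift 3: 85. −1: 84.
[1] 84 ≡ 3^(3 + 1) + 3 (base 3). Lift 4: 1028. −1: 1027.
[2] 1027 ≡ 4^(4 + 1) + 3 (base 4). Lift 5: 15628. −1: 15627.
[3] 15627 ≡ 5^(5 + 1) + 2 (base 5). Lift 6: 279938. −1: 279937.
[4] 279937 ≡ 6^(6 + 1) + 1 (base 6). Lift 7: 5764802. −1: 5764801.

279937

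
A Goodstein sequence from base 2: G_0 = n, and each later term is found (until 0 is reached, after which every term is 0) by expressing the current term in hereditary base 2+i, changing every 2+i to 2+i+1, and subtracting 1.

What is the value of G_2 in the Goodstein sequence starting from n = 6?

G_0 = 6. HB_2(6) = 2^2 + 2. Bump = 30. G_1 = 29.
G_1 = 29. HB_3(29) = 3^3 + 2. Bump = 258. G_2 = 257.
G_2 = 257. HB_4(257) = 4^4 + 1. Bump = 3126. G_3 = 3125.

257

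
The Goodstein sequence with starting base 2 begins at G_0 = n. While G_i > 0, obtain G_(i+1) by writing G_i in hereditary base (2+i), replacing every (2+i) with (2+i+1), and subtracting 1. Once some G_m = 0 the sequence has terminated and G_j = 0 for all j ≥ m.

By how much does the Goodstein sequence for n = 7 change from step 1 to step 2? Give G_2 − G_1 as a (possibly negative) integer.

step 0: 7 = 2^2 + 2 + 1; sub 3 for 2: 3^3 + 3 + 1; = 31; G_1 = 31−1 = 30
step 1: 30 = 3^3 + 3; sub 4 for 3: 4^4 + 4; = 260; G_2 = 260−1 = 259

229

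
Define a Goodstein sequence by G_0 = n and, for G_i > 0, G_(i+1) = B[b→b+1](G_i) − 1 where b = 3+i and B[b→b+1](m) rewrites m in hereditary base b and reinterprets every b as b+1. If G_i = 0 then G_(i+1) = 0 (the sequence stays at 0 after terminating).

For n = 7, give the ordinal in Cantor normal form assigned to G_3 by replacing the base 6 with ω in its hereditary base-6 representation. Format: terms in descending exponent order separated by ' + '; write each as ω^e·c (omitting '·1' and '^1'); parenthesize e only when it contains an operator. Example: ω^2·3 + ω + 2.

ω + 3

base 3: 7 = 2·3 + 1; at 4: 2·4 + 1 = 9; next = 8
base 4: 8 = 2·4; at 5: 2·5 = 10; next = 9
base 5: 9 = 5 + 4; at 6: 6 + 4 = 10; next = 9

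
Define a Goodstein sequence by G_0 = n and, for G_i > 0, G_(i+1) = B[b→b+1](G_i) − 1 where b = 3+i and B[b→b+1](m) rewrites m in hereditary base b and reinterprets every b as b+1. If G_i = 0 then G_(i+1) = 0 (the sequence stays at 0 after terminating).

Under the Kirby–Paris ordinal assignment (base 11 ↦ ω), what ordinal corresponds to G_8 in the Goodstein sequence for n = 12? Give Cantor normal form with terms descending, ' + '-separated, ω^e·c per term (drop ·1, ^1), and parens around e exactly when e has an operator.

ω·7 + 4

base 3: 12 = 3^2 + 3; at 4: 4^2 + 4 = 20; next = 19
base 4: 19 = 4^2 + 3; at 5: 5^2 + 3 = 28; next = 27
base 5: 27 = 5^2 + 2; at 6: 6^2 + 2 = 38; next = 37
base 6: 37 = 6^2 + 1; at 7: 7^2 + 1 = 50; next = 49
base 7: 49 = 7^2; at 8: 8^2 = 64; next = 63
base 8: 63 = 7·8 + 7; at 9: 7·9 + 7 = 70; next = 69
base 9: 69 = 7·9 + 6; at 10: 7·10 + 6 = 76; next = 75
base 10: 75 = 7·10 + 5; at 11: 7·11 + 5 = 82; next = 81
base 11: 81 = 7·11 + 4; at 12: 7·12 + 4 = 88; next = 87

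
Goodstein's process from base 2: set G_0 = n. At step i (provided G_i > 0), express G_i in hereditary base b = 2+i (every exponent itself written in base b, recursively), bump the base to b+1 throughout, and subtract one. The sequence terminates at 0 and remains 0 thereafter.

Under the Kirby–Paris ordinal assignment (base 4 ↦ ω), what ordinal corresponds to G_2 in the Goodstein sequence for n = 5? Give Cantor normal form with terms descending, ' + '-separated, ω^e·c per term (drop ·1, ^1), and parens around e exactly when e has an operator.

G_0 = 5. HB_2(5) = 2^2 + 1. Bump = 28. G_1 = 27.
G_1 = 27. HB_3(27) = 3^3. Bump = 256. G_2 = 255.
G_2 = 255. HB_4(255) = 3·4^3 + 3·4^2 + 3·4 + 3. Bump = 468. G_3 = 467.

ω^3·3 + ω^2·3 + ω·3 + 3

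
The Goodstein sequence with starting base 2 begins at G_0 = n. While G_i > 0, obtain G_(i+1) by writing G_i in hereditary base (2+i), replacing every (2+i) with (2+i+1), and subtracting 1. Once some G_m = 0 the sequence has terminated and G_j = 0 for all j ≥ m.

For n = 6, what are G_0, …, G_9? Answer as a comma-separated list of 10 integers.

G_0=6  [base 2] 2^2 + 2  →[2↦3]→  3^3 + 3 = 30  −1 ⇒ G_1=29
G_1=29  [base 3] 3^3 + 2  →[3↦4]→  4^4 + 2 = 258  −1 ⇒ G_2=257
G_2=257  [base 4] 4^4 + 1  →[4↦5]→  5^5 + 1 = 3126  −1 ⇒ G_3=3125
G_3=3125  [base 5] 5^5  →[5↦6]→  6^6 = 46656  −1 ⇒ G_4=46655
G_4=46655  [base 6] 5·6^5 + 5·6^4 + 5·6^3 + 5·6^2 + 5·6 + 5  →[6↦7]→  5·7^5 + 5·7^4 + 5·7^3 + 5·7^2 + 5·7 + 5 = 98040  −1 ⇒ G_5=98039
G_5=98039  [base 7] 5·7^5 + 5·7^4 + 5·7^3 + 5·7^2 + 5·7 + 4  →[7↦8]→  5·8^5 + 5·8^4 + 5·8^3 + 5·8^2 + 5·8 + 4 = 187244  −1 ⇒ G_6=187243
G_6=187243  [base 8] 5·8^5 + 5·8^4 + 5·8^3 + 5·8^2 + 5·8 + 3  →[8↦9]→  5·9^5 + 5·9^4 + 5·9^3 + 5·9^2 + 5·9 + 3 = 332148  −1 ⇒ G_7=332147
G_7=332147  [base 9] 5·9^5 + 5·9^4 + 5·9^3 + 5·9^2 + 5·9 + 2  →[9↦10]→  5·10^5 + 5·10^4 + 5·10^3 + 5·10^2 + 5·10 + 2 = 555552  −1 ⇒ G_8=555551
G_8=555551  [base 10] 5·10^5 + 5·10^4 + 5·10^3 + 5·10^2 + 5·10 + 1  →[10↦11]→  5·11^5 + 5·11^4 + 5·11^3 + 5·11^2 + 5·11 + 1 = 885776  −1 ⇒ G_9=885775

6, 29, 257, 3125, 46655, 98039, 187243, 332147, 555551, 885775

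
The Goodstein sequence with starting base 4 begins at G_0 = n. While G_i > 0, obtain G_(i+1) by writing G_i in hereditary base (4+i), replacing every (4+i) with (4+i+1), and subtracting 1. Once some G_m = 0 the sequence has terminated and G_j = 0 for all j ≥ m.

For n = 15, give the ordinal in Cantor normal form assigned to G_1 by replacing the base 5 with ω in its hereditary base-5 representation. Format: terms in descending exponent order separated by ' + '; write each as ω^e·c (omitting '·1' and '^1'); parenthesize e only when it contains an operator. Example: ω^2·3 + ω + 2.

ω·3 + 2

G_0=15  [base 4] 3·4 + 3  →[4↦5]→  3·5 + 3 = 18  −1 ⇒ G_1=17
G_1=17  [base 5] 3·5 + 2  →[5↦6]→  3·6 + 2 = 20  −1 ⇒ G_2=19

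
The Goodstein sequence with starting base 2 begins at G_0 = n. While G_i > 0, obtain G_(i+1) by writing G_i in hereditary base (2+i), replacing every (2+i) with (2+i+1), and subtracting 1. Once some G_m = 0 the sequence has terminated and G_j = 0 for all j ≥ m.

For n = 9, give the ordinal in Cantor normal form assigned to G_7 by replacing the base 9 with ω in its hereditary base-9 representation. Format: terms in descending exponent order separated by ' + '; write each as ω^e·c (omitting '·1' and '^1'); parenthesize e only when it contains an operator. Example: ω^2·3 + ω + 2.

ω^ω·3 + ω^3·3 + ω^2·3 + ω·2 + 6

base 2: 9 = 2^(2 + 1) + 1; at 3: 3^(3 + 1) + 1 = 82; next = 81
base 3: 81 = 3^(3 + 1); at 4: 4^(4 + 1) = 1024; next = 1023
base 4: 1023 = 3·4^4 + 3·4^3 + 3·4^2 + 3·4 + 3; at 5: 3·5^5 + 3·5^3 + 3·5^2 + 3·5 + 3 = 9843; next = 9842
base 5: 9842 = 3·5^5 + 3·5^3 + 3·5^2 + 3·5 + 2; at 6: 3·6^6 + 3·6^3 + 3·6^2 + 3·6 + 2 = 140744; next = 140743
base 6: 140743 = 3·6^6 + 3·6^3 + 3·6^2 + 3·6 + 1; at 7: 3·7^7 + 3·7^3 + 3·7^2 + 3·7 + 1 = 2471827; next = 2471826
base 7: 2471826 = 3·7^7 + 3·7^3 + 3·7^2 + 3·7; at 8: 3·8^8 + 3·8^3 + 3·8^2 + 3·8 = 50333400; next = 50333399
base 8: 50333399 = 3·8^8 + 3·8^3 + 3·8^2 + 2·8 + 7; at 9: 3·9^9 + 3·9^3 + 3·9^2 + 2·9 + 7 = 1162263922; next = 1162263921
base 9: 1162263921 = 3·9^9 + 3·9^3 + 3·9^2 + 2·9 + 6; at 10: 3·10^10 + 3·10^3 + 3·10^2 + 2·10 + 6 = 30000003326; next = 30000003325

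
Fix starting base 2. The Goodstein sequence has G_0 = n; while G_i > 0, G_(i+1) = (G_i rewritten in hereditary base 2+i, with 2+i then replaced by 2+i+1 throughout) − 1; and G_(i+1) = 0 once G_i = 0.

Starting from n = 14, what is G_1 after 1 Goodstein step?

[0] 14 ≡ 2^(2 + 1) + 2^2 + 2 (base 2). Lift 3: 111. −1: 110.
[1] 110 ≡ 3^(3 + 1) + 3^3 + 2 (base 3). Lift 4: 1282. −1: 1281.

110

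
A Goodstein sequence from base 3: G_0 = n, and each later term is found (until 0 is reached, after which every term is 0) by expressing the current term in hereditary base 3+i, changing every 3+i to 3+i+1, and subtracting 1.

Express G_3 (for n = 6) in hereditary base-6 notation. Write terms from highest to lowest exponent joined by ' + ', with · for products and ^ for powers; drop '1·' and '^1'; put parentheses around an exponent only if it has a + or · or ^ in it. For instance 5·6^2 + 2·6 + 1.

6 + 1

(0) 6|_3 = 2·3 ↦ 2·4|_4 = 8 ⇒ 7
(1) 7|_4 = 4 + 3 ↦ 5 + 3|_5 = 8 ⇒ 7
(2) 7|_5 = 5 + 2 ↦ 6 + 2|_6 = 8 ⇒ 7
(3) 7|_6 = 6 + 1 ↦ 7 + 1|_7 = 8 ⇒ 7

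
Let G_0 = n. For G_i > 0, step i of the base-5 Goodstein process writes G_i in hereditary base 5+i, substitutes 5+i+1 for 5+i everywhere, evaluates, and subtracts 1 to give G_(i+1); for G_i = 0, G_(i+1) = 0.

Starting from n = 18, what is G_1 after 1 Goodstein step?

20

18 —HB5→ 3·5 + 3 —bump→ 3·6 + 3 = 21 —(−1)→ 20
20 —HB6→ 3·6 + 2 —bump→ 3·7 + 2 = 23 —(−1)→ 22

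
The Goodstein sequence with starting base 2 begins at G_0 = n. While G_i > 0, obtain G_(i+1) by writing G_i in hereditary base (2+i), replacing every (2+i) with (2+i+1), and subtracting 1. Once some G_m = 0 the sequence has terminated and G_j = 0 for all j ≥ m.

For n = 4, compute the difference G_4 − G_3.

4 —HB2→ 2^2 —bump→ 3^3 = 27 —(−1)→ 26
26 —HB3→ 2·3^2 + 2·3 + 2 —bump→ 2·4^2 + 2·4 + 2 = 42 —(−1)→ 41
41 —HB4→ 2·4^2 + 2·4 + 1 —bump→ 2·5^2 + 2·5 + 1 = 61 —(−1)→ 60
60 —HB5→ 2·5^2 + 2·5 —bump→ 2·6^2 + 2·6 = 84 —(−1)→ 83

23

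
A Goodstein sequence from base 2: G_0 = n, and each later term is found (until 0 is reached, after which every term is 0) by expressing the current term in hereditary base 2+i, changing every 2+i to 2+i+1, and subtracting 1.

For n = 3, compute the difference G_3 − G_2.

[0] 3 ≡ 2 + 1 (base 2). Lift 3: 4. −1: 3.
[1] 3 ≡ 3 (base 3). Lift 4: 4. −1: 3.
[2] 3 ≡ 3 (base 4). Lift 5: 3. −1: 2.

-1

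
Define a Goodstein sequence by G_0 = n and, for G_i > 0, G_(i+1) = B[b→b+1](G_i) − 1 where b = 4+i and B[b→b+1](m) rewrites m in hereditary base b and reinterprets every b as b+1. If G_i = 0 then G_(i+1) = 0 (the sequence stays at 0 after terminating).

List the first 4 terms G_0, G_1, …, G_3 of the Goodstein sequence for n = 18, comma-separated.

G_0=18  [base 4] 4^2 + 2  →[4↦5]→  5^2 + 2 = 27  −1 ⇒ G_1=26
G_1=26  [base 5] 5^2 + 1  →[5↦6]→  6^2 + 1 = 37  −1 ⇒ G_2=36
G_2=36  [base 6] 6^2  →[6↦7]→  7^2 = 49  −1 ⇒ G_3=48

18, 26, 36, 48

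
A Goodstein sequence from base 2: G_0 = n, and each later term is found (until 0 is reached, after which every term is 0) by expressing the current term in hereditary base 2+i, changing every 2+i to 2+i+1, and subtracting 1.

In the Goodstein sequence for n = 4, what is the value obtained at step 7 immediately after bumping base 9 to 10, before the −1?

(0) 4|_2 = 2^2 ↦ 3^3|_3 = 27 ⇒ 26
(1) 26|_3 = 2·3^2 + 2·3 + 2 ↦ 2·4^2 + 2·4 + 2|_4 = 42 ⇒ 41
(2) 41|_4 = 2·4^2 + 2·4 + 1 ↦ 2·5^2 + 2·5 + 1|_5 = 61 ⇒ 60
(3) 60|_5 = 2·5^2 + 2·5 ↦ 2·6^2 + 2·6|_6 = 84 ⇒ 83
(4) 83|_6 = 2·6^2 + 6 + 5 ↦ 2·7^2 + 7 + 5|_7 = 110 ⇒ 109
(5) 109|_7 = 2·7^2 + 7 + 4 ↦ 2·8^2 + 8 + 4|_8 = 140 ⇒ 139
(6) 139|_8 = 2·8^2 + 8 + 3 ↦ 2·9^2 + 9 + 3|_9 = 174 ⇒ 173
(7) 173|_9 = 2·9^2 + 9 + 2 ↦ 2·10^2 + 10 + 2|_10 = 212 ⇒ 211

212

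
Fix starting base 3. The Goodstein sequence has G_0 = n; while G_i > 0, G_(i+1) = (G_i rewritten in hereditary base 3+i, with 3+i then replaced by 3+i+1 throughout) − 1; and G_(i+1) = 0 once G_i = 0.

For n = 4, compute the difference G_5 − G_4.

4 —HB3→ 3 + 1 —bump→ 4 + 1 = 5 —(−1)→ 4
4 —HB4→ 4 —bump→ 5 = 5 —(−1)→ 4
4 —HB5→ 4 —bump→ 4 = 4 —(−1)→ 3
3 —HB6→ 3 —bump→ 3 = 3 —(−1)→ 2
2 —HB7→ 2 —bump→ 2 = 2 —(−1)→ 1

-1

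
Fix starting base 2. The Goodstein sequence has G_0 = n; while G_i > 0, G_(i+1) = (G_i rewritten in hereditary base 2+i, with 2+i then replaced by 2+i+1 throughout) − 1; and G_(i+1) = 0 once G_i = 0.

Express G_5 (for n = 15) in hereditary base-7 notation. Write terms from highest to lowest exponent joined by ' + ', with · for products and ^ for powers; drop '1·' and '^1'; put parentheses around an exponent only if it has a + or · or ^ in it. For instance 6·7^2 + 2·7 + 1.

(0) 15|_2 = 2^(2 + 1) + 2^2 + 2 + 1 ↦ 3^(3 + 1) + 3^3 + 3 + 1|_3 = 112 ⇒ 111
(1) 111|_3 = 3^(3 + 1) + 3^3 + 3 ↦ 4^(4 + 1) + 4^4 + 4|_4 = 1284 ⇒ 1283
(2) 1283|_4 = 4^(4 + 1) + 4^4 + 3 ↦ 5^(5 + 1) + 5^5 + 3|_5 = 18753 ⇒ 18752
(3) 18752|_5 = 5^(5 + 1) + 5^5 + 2 ↦ 6^(6 + 1) + 6^6 + 2|_6 = 326594 ⇒ 326593
(4) 326593|_6 = 6^(6 + 1) + 6^6 + 1 ↦ 7^(7 + 1) + 7^7 + 1|_7 = 6588345 ⇒ 6588344
(5) 6588344|_7 = 7^(7 + 1) + 7^7 ↦ 8^(8 + 1) + 8^8|_8 = 150994944 ⇒ 150994943

7^(7 + 1) + 7^7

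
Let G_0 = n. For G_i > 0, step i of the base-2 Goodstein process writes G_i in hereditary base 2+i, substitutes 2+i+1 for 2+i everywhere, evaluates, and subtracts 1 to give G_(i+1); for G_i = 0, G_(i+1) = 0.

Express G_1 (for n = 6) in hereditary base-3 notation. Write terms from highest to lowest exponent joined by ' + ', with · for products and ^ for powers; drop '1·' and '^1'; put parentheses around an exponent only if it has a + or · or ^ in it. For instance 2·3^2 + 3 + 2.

3^3 + 2

[0] 6 ≡ 2^2 + 2 (base 2). Lift 3: 30. −1: 29.
[1] 29 ≡ 3^3 + 2 (base 3). Lift 4: 258. −1: 257.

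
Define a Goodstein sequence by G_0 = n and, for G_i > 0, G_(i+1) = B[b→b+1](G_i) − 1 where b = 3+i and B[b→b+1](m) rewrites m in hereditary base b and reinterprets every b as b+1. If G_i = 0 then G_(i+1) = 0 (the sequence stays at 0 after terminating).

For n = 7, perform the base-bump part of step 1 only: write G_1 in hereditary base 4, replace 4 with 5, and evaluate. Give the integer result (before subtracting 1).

(0) 7|_3 = 2·3 + 1 ↦ 2·4 + 1|_4 = 9 ⇒ 8
(1) 8|_4 = 2·4 ↦ 2·5|_5 = 10 ⇒ 9

10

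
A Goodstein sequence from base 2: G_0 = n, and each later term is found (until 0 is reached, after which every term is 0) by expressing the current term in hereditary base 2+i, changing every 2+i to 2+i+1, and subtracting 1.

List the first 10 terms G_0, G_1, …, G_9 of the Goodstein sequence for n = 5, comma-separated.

5, 27, 255, 467, 775, 1197, 1751, 2454, 3325, 4382

G_0=5  [base 2] 2^2 + 1  →[2↦3]→  3^3 + 1 = 28  −1 ⇒ G_1=27
G_1=27  [base 3] 3^3  →[3↦4]→  4^4 = 256  −1 ⇒ G_2=255
G_2=255  [base 4] 3·4^3 + 3·4^2 + 3·4 + 3  →[4↦5]→  3·5^3 + 3·5^2 + 3·5 + 3 = 468  −1 ⇒ G_3=467
G_3=467  [base 5] 3·5^3 + 3·5^2 + 3·5 + 2  →[5↦6]→  3·6^3 + 3·6^2 + 3·6 + 2 = 776  −1 ⇒ G_4=775
G_4=775  [base 6] 3·6^3 + 3·6^2 + 3·6 + 1  →[6↦7]→  3·7^3 + 3·7^2 + 3·7 + 1 = 1198  −1 ⇒ G_5=1197
G_5=1197  [base 7] 3·7^3 + 3·7^2 + 3·7  →[7↦8]→  3·8^3 + 3·8^2 + 3·8 = 1752  −1 ⇒ G_6=1751
G_6=1751  [base 8] 3·8^3 + 3·8^2 + 2·8 + 7  →[8↦9]→  3·9^3 + 3·9^2 + 2·9 + 7 = 2455  −1 ⇒ G_7=2454
G_7=2454  [base 9] 3·9^3 + 3·9^2 + 2·9 + 6  →[9↦10]→  3·10^3 + 3·10^2 + 2·10 + 6 = 3326  −1 ⇒ G_8=3325
G_8=3325  [base 10] 3·10^3 + 3·10^2 + 2·10 + 5  →[10↦11]→  3·11^3 + 3·11^2 + 2·11 + 5 = 4383  −1 ⇒ G_9=4382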